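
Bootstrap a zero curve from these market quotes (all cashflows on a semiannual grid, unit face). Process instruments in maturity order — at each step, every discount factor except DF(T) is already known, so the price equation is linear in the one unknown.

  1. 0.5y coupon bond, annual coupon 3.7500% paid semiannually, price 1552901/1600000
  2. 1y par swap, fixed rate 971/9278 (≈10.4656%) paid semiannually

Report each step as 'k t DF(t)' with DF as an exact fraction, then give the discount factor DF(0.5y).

step 1 [0.5y] bond c/2=3/160: DF=(1552901/1600000 − 3/160·(0))/(1+3/160) = 9527/10000 ≈ 0.952700
step 2 [1y] swap r/2=971/18556: DF=(1 − 971/18556·(0.952700))/(1+971/18556) = 9029/10000 ≈ 0.902900

1 1/2 9527/10000
2 1 9029/10000
DF(0.5y) = 9527/10000 ≈ 0.952700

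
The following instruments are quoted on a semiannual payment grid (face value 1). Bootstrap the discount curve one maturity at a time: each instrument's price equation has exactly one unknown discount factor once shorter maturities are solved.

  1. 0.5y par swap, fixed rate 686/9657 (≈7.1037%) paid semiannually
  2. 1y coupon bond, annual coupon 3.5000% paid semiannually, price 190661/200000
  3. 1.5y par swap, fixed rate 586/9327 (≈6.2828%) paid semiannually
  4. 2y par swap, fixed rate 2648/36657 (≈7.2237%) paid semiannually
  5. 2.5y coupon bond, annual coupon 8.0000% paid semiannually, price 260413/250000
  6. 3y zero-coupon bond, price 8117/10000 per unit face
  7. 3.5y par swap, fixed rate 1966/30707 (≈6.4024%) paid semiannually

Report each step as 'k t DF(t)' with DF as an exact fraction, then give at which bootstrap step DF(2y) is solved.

step 1 [0.5y] swap r/2=343/9657: DF=(1 − 343/9657·(0))/(1+343/9657) = 9657/10000 ≈ 0.965700
step 2 [1y] bond c/2=7/400: DF=(190661/200000 − 7/400·(0.965700))/(1+7/400) = 9203/10000 ≈ 0.920300
step 3 [1.5y] swap r/2=293/9327: DF=(1 − 293/9327·(0.965700+0.920300))/(1+293/9327) = 9121/10000 ≈ 0.912100
step 4 [2y] swap r/2=1324/36657: DF=(1 − 1324/36657·(0.965700+0.920300+0.912100))/(1+1324/36657) = 2169/2500 ≈ 0.867600
step 5 [2.5y] bond c/2=1/25: DF=(260413/250000 − 1/25·(0.965700+0.920300+0.912100+0.867600))/(1+1/25) = 4303/5000 ≈ 0.860600
step 6 [3y] zero: DF = P = 8117/10000 ≈ 0.811700
step 7 [3.5y] swap r/2=983/30707: DF=(1 − 983/30707·(0.965700+0.920300+0.912100+0.867600+0.860600+0.811700))/(1+983/30707) = 4017/5000 ≈ 0.803400

1 1/2 9657/10000
2 1 9203/10000
3 3/2 9121/10000
4 2 2169/2500
5 5/2 4303/5000
6 3 8117/10000
7 7/2 4017/5000
DF(2y) is solved at step 4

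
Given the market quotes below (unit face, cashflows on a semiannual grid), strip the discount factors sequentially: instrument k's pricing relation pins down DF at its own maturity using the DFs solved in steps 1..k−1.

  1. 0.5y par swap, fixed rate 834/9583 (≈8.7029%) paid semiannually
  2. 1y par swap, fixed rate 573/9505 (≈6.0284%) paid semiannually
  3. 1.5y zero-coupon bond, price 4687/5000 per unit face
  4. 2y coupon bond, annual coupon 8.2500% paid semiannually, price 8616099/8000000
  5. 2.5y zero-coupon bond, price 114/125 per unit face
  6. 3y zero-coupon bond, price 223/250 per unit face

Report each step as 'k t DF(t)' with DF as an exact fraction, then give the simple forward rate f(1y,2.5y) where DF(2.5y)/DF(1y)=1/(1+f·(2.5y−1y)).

step 1 [0.5y] swap r/2=417/9583: DF=(1 − 417/9583·(0))/(1+417/9583) = 9583/10000 ≈ 0.958300
step 2 [1y] swap r/2=573/19010: DF=(1 − 573/19010·(0.958300))/(1+573/19010) = 9427/10000 ≈ 0.942700
step 3 [1.5y] zero: DF = P = 4687/5000 ≈ 0.937400
step 4 [2y] bond c/2=33/800: DF=(8616099/8000000 − 33/800·(0.958300+0.942700+0.937400))/(1+33/800) = 9219/10000 ≈ 0.921900
step 5 [2.5y] zero: DF = P = 114/125 ≈ 0.912000
step 6 [3y] zero: DF = P = 223/250 ≈ 0.892000

1 1/2 9583/10000
2 1 9427/10000
3 3/2 4687/5000
4 2 9219/10000
5 5/2 114/125
6 3 223/250
f(1y,2.5y) = ((9427/10000)/(114/125) − 1)/(3/2) = 307/13680 ≈ 2.2442%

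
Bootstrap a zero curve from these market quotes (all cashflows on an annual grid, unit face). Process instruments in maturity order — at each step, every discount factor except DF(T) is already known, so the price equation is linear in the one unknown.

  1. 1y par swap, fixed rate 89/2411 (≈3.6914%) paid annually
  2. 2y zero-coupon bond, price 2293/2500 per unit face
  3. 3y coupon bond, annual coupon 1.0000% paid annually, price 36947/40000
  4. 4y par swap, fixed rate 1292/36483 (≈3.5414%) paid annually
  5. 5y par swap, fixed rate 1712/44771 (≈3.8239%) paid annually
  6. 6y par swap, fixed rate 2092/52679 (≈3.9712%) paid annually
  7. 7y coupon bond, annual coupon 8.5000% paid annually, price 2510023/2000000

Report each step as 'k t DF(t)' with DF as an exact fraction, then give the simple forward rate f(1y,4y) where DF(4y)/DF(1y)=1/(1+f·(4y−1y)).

1 1 2411/2500
2 2 2293/2500
3 3 8959/10000
4 4 2177/2500
5 5 518/625
6 6 1977/2500
7 7 93/125
f(1y,4y) = ((2411/2500)/(2177/2500) − 1)/(3) = 78/2177 ≈ 3.5829%

step 1 [1y] swap r/1=89/2411: DF=(1 − 89/2411·(0))/(1+89/2411) = 2411/2500 ≈ 0.964400
step 2 [2y] zero: DF = P = 2293/2500 ≈ 0.917200
step 3 [3y] bond c/1=1/100: DF=(36947/40000 − 1/100·(0.964400+0.917200))/(1+1/100) = 8959/10000 ≈ 0.895900
step 4 [4y] swap r/1=1292/36483: DF=(1 − 1292/36483·(0.964400+0.917200+0.895900))/(1+1292/36483) = 2177/2500 ≈ 0.870800
step 5 [5y] swap r/1=1712/44771: DF=(1 − 1712/44771·(0.964400+0.917200+0.895900+0.870800))/(1+1712/44771) = 518/625 ≈ 0.828800
step 6 [6y] swap r/1=2092/52679: DF=(1 − 2092/52679·(0.964400+0.917200+0.895900+0.870800+0.828800))/(1+2092/52679) = 1977/2500 ≈ 0.790800
step 7 [7y] bond c/1=17/200: DF=(2510023/2000000 − 17/200·(0.964400+0.917200+0.895900+0.870800+0.828800+0.790800))/(1+17/200) = 93/125 ≈ 0.744000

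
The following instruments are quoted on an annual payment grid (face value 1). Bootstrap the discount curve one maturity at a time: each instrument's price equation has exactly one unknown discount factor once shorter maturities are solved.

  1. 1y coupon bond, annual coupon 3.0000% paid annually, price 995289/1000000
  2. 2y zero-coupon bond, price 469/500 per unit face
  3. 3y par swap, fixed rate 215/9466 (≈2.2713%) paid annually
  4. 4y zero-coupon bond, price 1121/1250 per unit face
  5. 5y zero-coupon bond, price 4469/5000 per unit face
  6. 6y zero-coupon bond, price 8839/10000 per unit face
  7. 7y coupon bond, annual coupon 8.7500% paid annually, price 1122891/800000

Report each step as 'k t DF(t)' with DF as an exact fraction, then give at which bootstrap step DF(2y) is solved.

1 1 9663/10000
2 2 469/500
3 3 1871/2000
4 4 1121/1250
5 5 4469/5000
6 6 8839/10000
7 7 847/1000
DF(2y) is solved at step 2

step 1 [1y] bond c/1=3/100: DF=(995289/1000000 − 3/100·(0))/(1+3/100) = 9663/10000 ≈ 0.966300
step 2 [2y] zero: DF = P = 469/500 ≈ 0.938000
step 3 [3y] swap r/1=215/9466: DF=(1 − 215/9466·(0.966300+0.938000))/(1+215/9466) = 1871/2000 ≈ 0.935500
step 4 [4y] zero: DF = P = 1121/1250 ≈ 0.896800
step 5 [5y] zero: DF = P = 4469/5000 ≈ 0.893800
step 6 [6y] zero: DF = P = 8839/10000 ≈ 0.883900
step 7 [7y] bond c/1=7/80: DF=(1122891/800000 − 7/80·(0.966300+0.938000+0.935500+0.896800+0.893800+0.883900))/(1+7/80) = 847/1000 ≈ 0.847000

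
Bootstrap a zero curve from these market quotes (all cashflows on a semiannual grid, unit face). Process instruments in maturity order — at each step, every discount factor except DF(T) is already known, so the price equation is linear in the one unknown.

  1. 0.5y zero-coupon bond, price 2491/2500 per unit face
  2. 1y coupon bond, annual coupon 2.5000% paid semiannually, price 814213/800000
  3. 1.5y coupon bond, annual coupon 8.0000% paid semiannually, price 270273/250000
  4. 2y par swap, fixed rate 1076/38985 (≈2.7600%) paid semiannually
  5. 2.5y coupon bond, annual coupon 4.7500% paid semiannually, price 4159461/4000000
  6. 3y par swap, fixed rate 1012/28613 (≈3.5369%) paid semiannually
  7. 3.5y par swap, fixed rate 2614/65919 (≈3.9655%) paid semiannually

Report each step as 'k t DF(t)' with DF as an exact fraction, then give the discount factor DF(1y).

1 1/2 2491/2500
2 1 9929/10000
3 3/2 963/1000
4 2 4731/5000
5 5/2 9253/10000
6 3 2247/2500
7 7/2 8693/10000
DF(1y) = 9929/10000 ≈ 0.992900

step 1 [0.5y] zero: DF = P = 2491/2500 ≈ 0.996400
step 2 [1y] bond c/2=1/80: DF=(814213/800000 − 1/80·(0.996400))/(1+1/80) = 9929/10000 ≈ 0.992900
step 3 [1.5y] bond c/2=1/25: DF=(270273/250000 − 1/25·(0.996400+0.992900))/(1+1/25) = 963/1000 ≈ 0.963000
step 4 [2y] swap r/2=538/38985: DF=(1 − 538/38985·(0.996400+0.992900+0.963000))/(1+538/38985) = 4731/5000 ≈ 0.946200
step 5 [2.5y] bond c/2=19/800: DF=(4159461/4000000 − 19/800·(0.996400+0.992900+0.963000+0.946200))/(1+19/800) = 9253/10000 ≈ 0.925300
step 6 [3y] swap r/2=506/28613: DF=(1 − 506/28613·(0.996400+0.992900+0.963000+0.946200+0.925300))/(1+506/28613) = 2247/2500 ≈ 0.898800
step 7 [3.5y] swap r/2=1307/65919: DF=(1 − 1307/65919·(0.996400+0.992900+0.963000+0.946200+0.925300+0.898800))/(1+1307/65919) = 8693/10000 ≈ 0.869300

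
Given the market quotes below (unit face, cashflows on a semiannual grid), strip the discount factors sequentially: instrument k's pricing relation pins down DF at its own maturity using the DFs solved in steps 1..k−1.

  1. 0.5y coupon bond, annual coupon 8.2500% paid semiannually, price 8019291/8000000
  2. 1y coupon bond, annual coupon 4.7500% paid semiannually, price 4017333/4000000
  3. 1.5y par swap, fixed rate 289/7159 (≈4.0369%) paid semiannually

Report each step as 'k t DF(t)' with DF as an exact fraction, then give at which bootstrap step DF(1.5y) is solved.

step 1 [0.5y] bond c/2=33/800: DF=(8019291/8000000 − 33/800·(0))/(1+33/800) = 9627/10000 ≈ 0.962700
step 2 [1y] bond c/2=19/800: DF=(4017333/4000000 − 19/800·(0.962700))/(1+19/800) = 9587/10000 ≈ 0.958700
step 3 [1.5y] swap r/2=289/14318: DF=(1 − 289/14318·(0.962700+0.958700))/(1+289/14318) = 4711/5000 ≈ 0.942200

1 1/2 9627/10000
2 1 9587/10000
3 3/2 4711/5000
DF(1.5y) is solved at step 3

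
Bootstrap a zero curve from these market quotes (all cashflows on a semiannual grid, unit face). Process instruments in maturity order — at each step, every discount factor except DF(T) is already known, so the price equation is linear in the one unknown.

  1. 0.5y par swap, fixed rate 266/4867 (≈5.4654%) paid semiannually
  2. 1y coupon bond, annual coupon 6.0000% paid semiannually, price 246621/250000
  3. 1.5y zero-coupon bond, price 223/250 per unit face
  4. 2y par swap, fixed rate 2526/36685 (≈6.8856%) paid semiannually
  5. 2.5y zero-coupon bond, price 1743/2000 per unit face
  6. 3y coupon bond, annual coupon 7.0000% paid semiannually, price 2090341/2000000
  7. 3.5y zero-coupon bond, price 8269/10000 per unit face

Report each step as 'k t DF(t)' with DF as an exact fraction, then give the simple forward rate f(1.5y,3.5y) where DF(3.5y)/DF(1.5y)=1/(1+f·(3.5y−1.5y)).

1 1/2 4867/5000
2 1 4647/5000
3 3/2 223/250
4 2 8737/10000
5 5/2 1743/2000
6 3 8563/10000
7 7/2 8269/10000
f(1.5y,3.5y) = ((223/250)/(8269/10000) − 1)/(2) = 651/16538 ≈ 3.9364%

step 1 [0.5y] swap r/2=133/4867: DF=(1 − 133/4867·(0))/(1+133/4867) = 4867/5000 ≈ 0.973400
step 2 [1y] bond c/2=3/100: DF=(246621/250000 − 3/100·(0.973400))/(1+3/100) = 4647/5000 ≈ 0.929400
step 3 [1.5y] zero: DF = P = 223/250 ≈ 0.892000
step 4 [2y] swap r/2=1263/36685: DF=(1 − 1263/36685·(0.973400+0.929400+0.892000))/(1+1263/36685) = 8737/10000 ≈ 0.873700
step 5 [2.5y] zero: DF = P = 1743/2000 ≈ 0.871500
step 6 [3y] bond c/2=7/200: DF=(2090341/2000000 − 7/200·(0.973400+0.929400+0.892000+0.873700+0.871500))/(1+7/200) = 8563/10000 ≈ 0.856300
step 7 [3.5y] zero: DF = P = 8269/10000 ≈ 0.826900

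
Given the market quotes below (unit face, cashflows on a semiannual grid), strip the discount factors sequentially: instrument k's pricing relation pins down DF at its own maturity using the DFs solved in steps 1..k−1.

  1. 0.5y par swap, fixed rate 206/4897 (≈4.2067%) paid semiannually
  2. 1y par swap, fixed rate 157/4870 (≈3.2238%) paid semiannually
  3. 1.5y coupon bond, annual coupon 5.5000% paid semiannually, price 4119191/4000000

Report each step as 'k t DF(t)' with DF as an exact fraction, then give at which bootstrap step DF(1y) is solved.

step 1 [0.5y] swap r/2=103/4897: DF=(1 − 103/4897·(0))/(1+103/4897) = 4897/5000 ≈ 0.979400
step 2 [1y] swap r/2=157/9740: DF=(1 − 157/9740·(0.979400))/(1+157/9740) = 4843/5000 ≈ 0.968600
step 3 [1.5y] bond c/2=11/400: DF=(4119191/4000000 − 11/400·(0.979400+0.968600))/(1+11/400) = 9501/10000 ≈ 0.950100

1 1/2 4897/5000
2 1 4843/5000
3 3/2 9501/10000
DF(1y) is solved at step 2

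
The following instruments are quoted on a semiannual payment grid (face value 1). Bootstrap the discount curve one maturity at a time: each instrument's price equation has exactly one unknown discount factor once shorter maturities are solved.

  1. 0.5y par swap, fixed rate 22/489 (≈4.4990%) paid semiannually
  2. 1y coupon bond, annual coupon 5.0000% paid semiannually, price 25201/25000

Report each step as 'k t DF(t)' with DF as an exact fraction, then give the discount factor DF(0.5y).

1 1/2 489/500
2 1 2399/2500
DF(0.5y) = 489/500 ≈ 0.978000

step 1 [0.5y] swap r/2=11/489: DF=(1 − 11/489·(0))/(1+11/489) = 489/500 ≈ 0.978000
step 2 [1y] bond c/2=1/40: DF=(25201/25000 − 1/40·(0.978000))/(1+1/40) = 2399/2500 ≈ 0.959600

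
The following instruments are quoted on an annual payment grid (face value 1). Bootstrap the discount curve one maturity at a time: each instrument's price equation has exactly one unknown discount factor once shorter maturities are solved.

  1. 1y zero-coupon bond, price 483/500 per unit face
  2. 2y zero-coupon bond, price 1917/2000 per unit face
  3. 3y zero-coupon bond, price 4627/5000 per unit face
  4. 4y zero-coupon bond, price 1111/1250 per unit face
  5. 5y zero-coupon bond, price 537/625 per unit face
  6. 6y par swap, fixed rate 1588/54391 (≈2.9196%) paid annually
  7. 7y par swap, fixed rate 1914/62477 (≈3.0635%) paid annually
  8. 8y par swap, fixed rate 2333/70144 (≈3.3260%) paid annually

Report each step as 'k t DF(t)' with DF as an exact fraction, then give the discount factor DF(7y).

1 1 483/500
2 2 1917/2000
3 3 4627/5000
4 4 1111/1250
5 5 537/625
6 6 2103/2500
7 7 4043/5000
8 8 7667/10000
DF(7y) = 4043/5000 ≈ 0.808600

step 1 [1y] zero: DF = P = 483/500 ≈ 0.966000
step 2 [2y] zero: DF = P = 1917/2000 ≈ 0.958500
step 3 [3y] zero: DF = P = 4627/5000 ≈ 0.925400
step 4 [4y] zero: DF = P = 1111/1250 ≈ 0.888800
step 5 [5y] zero: DF = P = 537/625 ≈ 0.859200
step 6 [6y] swap r/1=1588/54391: DF=(1 − 1588/54391·(0.966000+0.958500+0.925400+0.888800+0.859200))/(1+1588/54391) = 2103/2500 ≈ 0.841200
step 7 [7y] swap r/1=1914/62477: DF=(1 − 1914/62477·(0.966000+0.958500+0.925400+0.888800+0.859200+0.841200))/(1+1914/62477) = 4043/5000 ≈ 0.808600
step 8 [8y] swap r/1=2333/70144: DF=(1 − 2333/70144·(0.966000+0.958500+0.925400+0.888800+0.859200+0.841200+0.808600))/(1+2333/70144) = 7667/10000 ≈ 0.766700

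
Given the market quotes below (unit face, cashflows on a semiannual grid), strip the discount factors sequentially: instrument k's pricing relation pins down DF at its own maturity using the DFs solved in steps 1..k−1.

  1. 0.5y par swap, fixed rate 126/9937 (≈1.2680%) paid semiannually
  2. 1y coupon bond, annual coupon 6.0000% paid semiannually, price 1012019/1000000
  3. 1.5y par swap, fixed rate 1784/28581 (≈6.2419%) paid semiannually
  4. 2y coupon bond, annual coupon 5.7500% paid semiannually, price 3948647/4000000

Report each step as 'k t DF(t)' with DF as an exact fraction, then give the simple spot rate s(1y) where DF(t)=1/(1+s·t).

step 1 [0.5y] swap r/2=63/9937: DF=(1 − 63/9937·(0))/(1+63/9937) = 9937/10000 ≈ 0.993700
step 2 [1y] bond c/2=3/100: DF=(1012019/1000000 − 3/100·(0.993700))/(1+3/100) = 596/625 ≈ 0.953600
step 3 [1.5y] swap r/2=892/28581: DF=(1 − 892/28581·(0.993700+0.953600))/(1+892/28581) = 2277/2500 ≈ 0.910800
step 4 [2y] bond c/2=23/800: DF=(3948647/4000000 − 23/800·(0.993700+0.953600+0.910800))/(1+23/800) = 8797/10000 ≈ 0.879700

1 1/2 9937/10000
2 1 596/625
3 3/2 2277/2500
4 2 8797/10000
s(1y) = (1/(596/625) − 1)/(1) = 29/596 ≈ 4.8658%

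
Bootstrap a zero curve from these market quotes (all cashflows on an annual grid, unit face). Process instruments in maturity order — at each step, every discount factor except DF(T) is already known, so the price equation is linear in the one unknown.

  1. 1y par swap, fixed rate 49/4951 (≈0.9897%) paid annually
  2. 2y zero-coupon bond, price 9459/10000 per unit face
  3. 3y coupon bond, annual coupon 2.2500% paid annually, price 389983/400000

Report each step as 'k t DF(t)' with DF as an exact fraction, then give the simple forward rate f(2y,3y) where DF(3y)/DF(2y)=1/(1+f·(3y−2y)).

step 1 [1y] swap r/1=49/4951: DF=(1 − 49/4951·(0))/(1+49/4951) = 4951/5000 ≈ 0.990200
step 2 [2y] zero: DF = P = 9459/10000 ≈ 0.945900
step 3 [3y] bond c/1=9/400: DF=(389983/400000 − 9/400·(0.990200+0.945900))/(1+9/400) = 9109/10000 ≈ 0.910900

1 1 4951/5000
2 2 9459/10000
3 3 9109/10000
f(2y,3y) = ((9459/10000)/(9109/10000) − 1)/(1) = 350/9109 ≈ 3.8424%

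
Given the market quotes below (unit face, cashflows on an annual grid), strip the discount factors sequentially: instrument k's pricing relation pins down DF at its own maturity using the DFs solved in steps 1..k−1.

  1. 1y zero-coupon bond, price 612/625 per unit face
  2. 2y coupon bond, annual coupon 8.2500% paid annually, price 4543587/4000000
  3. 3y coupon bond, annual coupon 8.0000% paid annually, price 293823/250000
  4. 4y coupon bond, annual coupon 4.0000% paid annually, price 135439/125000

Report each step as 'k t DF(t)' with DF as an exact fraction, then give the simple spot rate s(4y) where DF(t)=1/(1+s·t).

step 1 [1y] zero: DF = P = 612/625 ≈ 0.979200
step 2 [2y] bond c/1=33/400: DF=(4543587/4000000 − 33/400·(0.979200))/(1+33/400) = 9747/10000 ≈ 0.974700
step 3 [3y] bond c/1=2/25: DF=(293823/250000 − 2/25·(0.979200+0.974700))/(1+2/25) = 1887/2000 ≈ 0.943500
step 4 [4y] bond c/1=1/25: DF=(135439/125000 − 1/25·(0.979200+0.974700+0.943500))/(1+1/25) = 1163/1250 ≈ 0.930400

1 1 612/625
2 2 9747/10000
3 3 1887/2000
4 4 1163/1250
s(4y) = (1/(1163/1250) − 1)/(4) = 87/4652 ≈ 1.8702%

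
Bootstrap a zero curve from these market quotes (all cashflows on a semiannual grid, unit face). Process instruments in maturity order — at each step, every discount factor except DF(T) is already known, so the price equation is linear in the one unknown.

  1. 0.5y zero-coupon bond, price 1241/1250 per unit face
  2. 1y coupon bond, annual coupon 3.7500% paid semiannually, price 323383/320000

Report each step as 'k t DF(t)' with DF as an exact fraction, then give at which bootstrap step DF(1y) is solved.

1 1/2 1241/1250
2 1 9737/10000
DF(1y) is solved at step 2

step 1 [0.5y] zero: DF = P = 1241/1250 ≈ 0.992800
step 2 [1y] bond c/2=3/160: DF=(323383/320000 − 3/160·(0.992800))/(1+3/160) = 9737/10000 ≈ 0.973700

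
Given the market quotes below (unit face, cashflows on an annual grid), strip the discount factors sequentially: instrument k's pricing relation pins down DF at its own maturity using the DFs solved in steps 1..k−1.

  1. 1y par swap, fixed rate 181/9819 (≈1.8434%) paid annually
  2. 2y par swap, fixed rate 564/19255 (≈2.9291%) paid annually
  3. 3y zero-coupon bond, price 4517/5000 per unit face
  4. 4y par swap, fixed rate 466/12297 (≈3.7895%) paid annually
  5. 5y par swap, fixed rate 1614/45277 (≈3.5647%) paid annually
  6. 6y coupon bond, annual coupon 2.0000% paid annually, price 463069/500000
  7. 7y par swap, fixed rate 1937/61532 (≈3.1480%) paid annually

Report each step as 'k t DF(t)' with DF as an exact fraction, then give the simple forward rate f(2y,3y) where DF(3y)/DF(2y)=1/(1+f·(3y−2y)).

step 1 [1y] swap r/1=181/9819: DF=(1 − 181/9819·(0))/(1+181/9819) = 9819/10000 ≈ 0.981900
step 2 [2y] swap r/1=564/19255: DF=(1 − 564/19255·(0.981900))/(1+564/19255) = 2359/2500 ≈ 0.943600
step 3 [3y] zero: DF = P = 4517/5000 ≈ 0.903400
step 4 [4y] swap r/1=466/12297: DF=(1 − 466/12297·(0.981900+0.943600+0.903400))/(1+466/12297) = 4301/5000 ≈ 0.860200
step 5 [5y] swap r/1=1614/45277: DF=(1 − 1614/45277·(0.981900+0.943600+0.903400+0.860200))/(1+1614/45277) = 4193/5000 ≈ 0.838600
step 6 [6y] bond c/1=1/50: DF=(463069/500000 − 1/50·(0.981900+0.943600+0.903400+0.860200+0.838600))/(1+1/50) = 512/625 ≈ 0.819200
step 7 [7y] swap r/1=1937/61532: DF=(1 − 1937/61532·(0.981900+0.943600+0.903400+0.860200+0.838600+0.819200))/(1+1937/61532) = 8063/10000 ≈ 0.806300

1 1 9819/10000
2 2 2359/2500
3 3 4517/5000
4 4 4301/5000
5 5 4193/5000
6 6 512/625
7 7 8063/10000
f(2y,3y) = ((2359/2500)/(4517/5000) − 1)/(1) = 201/4517 ≈ 4.4499%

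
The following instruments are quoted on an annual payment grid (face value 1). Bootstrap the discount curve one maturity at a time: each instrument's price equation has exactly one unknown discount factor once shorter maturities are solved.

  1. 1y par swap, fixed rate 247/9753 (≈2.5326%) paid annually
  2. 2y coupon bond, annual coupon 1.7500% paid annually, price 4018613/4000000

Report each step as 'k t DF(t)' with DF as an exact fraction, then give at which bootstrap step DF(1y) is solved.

step 1 [1y] swap r/1=247/9753: DF=(1 − 247/9753·(0))/(1+247/9753) = 9753/10000 ≈ 0.975300
step 2 [2y] bond c/1=7/400: DF=(4018613/4000000 − 7/400·(0.975300))/(1+7/400) = 4853/5000 ≈ 0.970600

1 1 9753/10000
2 2 4853/5000
DF(1y) is solved at step 1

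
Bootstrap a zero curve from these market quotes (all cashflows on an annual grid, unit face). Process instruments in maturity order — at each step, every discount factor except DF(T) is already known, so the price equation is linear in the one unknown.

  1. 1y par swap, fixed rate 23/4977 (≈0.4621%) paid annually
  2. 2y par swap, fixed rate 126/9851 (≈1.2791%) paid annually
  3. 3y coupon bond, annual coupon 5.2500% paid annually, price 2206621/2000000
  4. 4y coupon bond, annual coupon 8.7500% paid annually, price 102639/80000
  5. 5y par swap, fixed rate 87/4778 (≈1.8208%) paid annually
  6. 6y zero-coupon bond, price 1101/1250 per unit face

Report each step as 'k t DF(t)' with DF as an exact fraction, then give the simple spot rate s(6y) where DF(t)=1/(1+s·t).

1 1 4977/5000
2 2 2437/2500
3 3 19/20
4 4 1181/1250
5 5 913/1000
6 6 1101/1250
s(6y) = (1/(1101/1250) − 1)/(6) = 149/6606 ≈ 2.2555%

step 1 [1y] swap r/1=23/4977: DF=(1 − 23/4977·(0))/(1+23/4977) = 4977/5000 ≈ 0.995400
step 2 [2y] swap r/1=126/9851: DF=(1 − 126/9851·(0.995400))/(1+126/9851) = 2437/2500 ≈ 0.974800
step 3 [3y] bond c/1=21/400: DF=(2206621/2000000 − 21/400·(0.995400+0.974800))/(1+21/400) = 19/20 ≈ 0.950000
step 4 [4y] bond c/1=7/80: DF=(102639/80000 − 7/80·(0.995400+0.974800+0.950000))/(1+7/80) = 1181/1250 ≈ 0.944800
step 5 [5y] swap r/1=87/4778: DF=(1 − 87/4778·(0.995400+0.974800+0.950000+0.944800))/(1+87/4778) = 913/1000 ≈ 0.913000
step 6 [6y] zero: DF = P = 1101/1250 ≈ 0.880800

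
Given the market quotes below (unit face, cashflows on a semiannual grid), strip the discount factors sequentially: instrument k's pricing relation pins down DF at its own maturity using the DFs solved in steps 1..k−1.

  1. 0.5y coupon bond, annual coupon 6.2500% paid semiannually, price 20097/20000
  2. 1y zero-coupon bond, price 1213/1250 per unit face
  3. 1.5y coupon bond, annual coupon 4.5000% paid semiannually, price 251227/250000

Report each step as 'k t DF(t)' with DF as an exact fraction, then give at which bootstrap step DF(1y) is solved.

step 1 [0.5y] bond c/2=1/32: DF=(20097/20000 − 1/32·(0))/(1+1/32) = 609/625 ≈ 0.974400
step 2 [1y] zero: DF = P = 1213/1250 ≈ 0.970400
step 3 [1.5y] bond c/2=9/400: DF=(251227/250000 − 9/400·(0.974400+0.970400))/(1+9/400) = 47/50 ≈ 0.940000

1 1/2 609/625
2 1 1213/1250
3 3/2 47/50
DF(1y) is solved at step 2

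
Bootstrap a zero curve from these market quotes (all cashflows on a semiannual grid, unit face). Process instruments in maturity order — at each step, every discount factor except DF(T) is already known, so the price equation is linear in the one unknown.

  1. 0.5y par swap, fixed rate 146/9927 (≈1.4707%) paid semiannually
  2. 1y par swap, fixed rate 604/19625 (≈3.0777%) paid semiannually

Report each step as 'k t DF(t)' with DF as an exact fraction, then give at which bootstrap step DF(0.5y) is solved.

1 1/2 9927/10000
2 1 4849/5000
DF(0.5y) is solved at step 1

step 1 [0.5y] swap r/2=73/9927: DF=(1 − 73/9927·(0))/(1+73/9927) = 9927/10000 ≈ 0.992700
step 2 [1y] swap r/2=302/19625: DF=(1 − 302/19625·(0.992700))/(1+302/19625) = 4849/5000 ≈ 0.969800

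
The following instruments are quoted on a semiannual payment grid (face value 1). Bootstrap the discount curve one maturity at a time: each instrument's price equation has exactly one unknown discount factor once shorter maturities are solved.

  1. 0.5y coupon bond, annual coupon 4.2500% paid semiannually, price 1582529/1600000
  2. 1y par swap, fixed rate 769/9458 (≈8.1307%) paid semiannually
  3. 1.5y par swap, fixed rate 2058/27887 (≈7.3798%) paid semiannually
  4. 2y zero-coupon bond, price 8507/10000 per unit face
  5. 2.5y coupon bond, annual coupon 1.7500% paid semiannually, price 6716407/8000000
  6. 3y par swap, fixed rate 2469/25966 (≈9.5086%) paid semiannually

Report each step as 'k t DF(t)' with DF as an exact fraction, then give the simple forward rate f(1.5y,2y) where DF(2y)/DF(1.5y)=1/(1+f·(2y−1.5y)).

step 1 [0.5y] bond c/2=17/800: DF=(1582529/1600000 − 17/800·(0))/(1+17/800) = 1937/2000 ≈ 0.968500
step 2 [1y] swap r/2=769/18916: DF=(1 − 769/18916·(0.968500))/(1+769/18916) = 9231/10000 ≈ 0.923100
step 3 [1.5y] swap r/2=1029/27887: DF=(1 − 1029/27887·(0.968500+0.923100))/(1+1029/27887) = 8971/10000 ≈ 0.897100
step 4 [2y] zero: DF = P = 8507/10000 ≈ 0.850700
step 5 [2.5y] bond c/2=7/800: DF=(6716407/8000000 − 7/800·(0.968500+0.923100+0.897100+0.850700))/(1+7/800) = 8007/10000 ≈ 0.800700
step 6 [3y] swap r/2=2469/51932: DF=(1 − 2469/51932·(0.968500+0.923100+0.897100+0.850700+0.800700))/(1+2469/51932) = 7531/10000 ≈ 0.753100

1 1/2 1937/2000
2 1 9231/10000
3 3/2 8971/10000
4 2 8507/10000
5 5/2 8007/10000
6 3 7531/10000
f(1.5y,2y) = ((8971/10000)/(8507/10000) − 1)/(1/2) = 928/8507 ≈ 10.9087%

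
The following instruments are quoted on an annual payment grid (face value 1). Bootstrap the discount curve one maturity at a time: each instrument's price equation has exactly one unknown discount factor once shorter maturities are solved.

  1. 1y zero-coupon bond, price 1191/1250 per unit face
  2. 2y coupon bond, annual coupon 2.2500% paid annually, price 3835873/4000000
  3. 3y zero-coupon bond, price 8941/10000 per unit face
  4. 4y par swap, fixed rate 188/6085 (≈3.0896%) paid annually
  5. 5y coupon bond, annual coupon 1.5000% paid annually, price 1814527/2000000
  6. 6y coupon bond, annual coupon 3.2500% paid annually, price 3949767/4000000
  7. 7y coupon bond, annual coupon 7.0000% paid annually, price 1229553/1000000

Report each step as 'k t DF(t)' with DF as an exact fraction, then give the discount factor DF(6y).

1 1 1191/1250
2 2 9169/10000
3 3 8941/10000
4 4 1109/1250
5 5 8399/10000
6 6 163/200
7 7 401/500
DF(6y) = 163/200 ≈ 0.815000

step 1 [1y] zero: DF = P = 1191/1250 ≈ 0.952800
step 2 [2y] bond c/1=9/400: DF=(3835873/4000000 − 9/400·(0.952800))/(1+9/400) = 9169/10000 ≈ 0.916900
step 3 [3y] zero: DF = P = 8941/10000 ≈ 0.894100
step 4 [4y] swap r/1=188/6085: DF=(1 − 188/6085·(0.952800+0.916900+0.894100))/(1+188/6085) = 1109/1250 ≈ 0.887200
step 5 [5y] bond c/1=3/200: DF=(1814527/2000000 − 3/200·(0.952800+0.916900+0.894100+0.887200))/(1+3/200) = 8399/10000 ≈ 0.839900
step 6 [6y] bond c/1=13/400: DF=(3949767/4000000 − 13/400·(0.952800+0.916900+0.894100+0.887200+0.839900))/(1+13/400) = 163/200 ≈ 0.815000
step 7 [7y] bond c/1=7/100: DF=(1229553/1000000 − 7/100·(0.952800+0.916900+0.894100+0.887200+0.839900+0.815000))/(1+7/100) = 401/500 ≈ 0.802000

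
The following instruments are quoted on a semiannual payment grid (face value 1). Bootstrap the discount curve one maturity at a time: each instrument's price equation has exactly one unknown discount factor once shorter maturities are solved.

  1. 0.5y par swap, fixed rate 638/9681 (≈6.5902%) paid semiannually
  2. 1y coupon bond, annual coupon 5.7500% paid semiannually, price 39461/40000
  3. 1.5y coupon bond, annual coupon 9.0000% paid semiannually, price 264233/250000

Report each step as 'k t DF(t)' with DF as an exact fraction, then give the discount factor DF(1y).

1 1/2 9681/10000
2 1 9319/10000
3 3/2 581/625
DF(1y) = 9319/10000 ≈ 0.931900

step 1 [0.5y] swap r/2=319/9681: DF=(1 − 319/9681·(0))/(1+319/9681) = 9681/10000 ≈ 0.968100
step 2 [1y] bond c/2=23/800: DF=(39461/40000 − 23/800·(0.968100))/(1+23/800) = 9319/10000 ≈ 0.931900
step 3 [1.5y] bond c/2=9/200: DF=(264233/250000 − 9/200·(0.968100+0.931900))/(1+9/200) = 581/625 ≈ 0.929600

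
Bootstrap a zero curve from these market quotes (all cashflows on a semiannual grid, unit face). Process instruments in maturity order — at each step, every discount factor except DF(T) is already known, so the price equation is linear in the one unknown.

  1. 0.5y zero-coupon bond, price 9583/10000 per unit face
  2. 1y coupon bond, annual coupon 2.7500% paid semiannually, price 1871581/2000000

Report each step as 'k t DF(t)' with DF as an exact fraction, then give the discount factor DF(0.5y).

step 1 [0.5y] zero: DF = P = 9583/10000 ≈ 0.958300
step 2 [1y] bond c/2=11/800: DF=(1871581/2000000 − 11/800·(0.958300))/(1+11/800) = 9101/10000 ≈ 0.910100

1 1/2 9583/10000
2 1 9101/10000
DF(0.5y) = 9583/10000 ≈ 0.958300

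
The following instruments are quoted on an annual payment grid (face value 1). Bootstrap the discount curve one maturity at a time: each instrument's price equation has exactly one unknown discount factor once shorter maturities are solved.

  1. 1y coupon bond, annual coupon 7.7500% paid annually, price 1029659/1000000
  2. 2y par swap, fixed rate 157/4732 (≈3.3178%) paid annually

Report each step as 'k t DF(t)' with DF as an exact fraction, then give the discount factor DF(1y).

1 1 2389/2500
2 2 2343/2500
DF(1y) = 2389/2500 ≈ 0.955600

step 1 [1y] bond c/1=31/400: DF=(1029659/1000000 − 31/400·(0))/(1+31/400) = 2389/2500 ≈ 0.955600
step 2 [2y] swap r/1=157/4732: DF=(1 − 157/4732·(0.955600))/(1+157/4732) = 2343/2500 ≈ 0.937200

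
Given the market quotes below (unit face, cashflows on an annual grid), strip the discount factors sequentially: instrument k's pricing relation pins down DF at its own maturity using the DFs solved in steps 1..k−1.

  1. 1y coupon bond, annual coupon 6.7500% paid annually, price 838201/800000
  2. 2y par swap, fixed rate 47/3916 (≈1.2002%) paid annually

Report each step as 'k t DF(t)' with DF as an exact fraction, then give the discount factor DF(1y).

1 1 1963/2000
2 2 1953/2000
DF(1y) = 1963/2000 ≈ 0.981500

step 1 [1y] bond c/1=27/400: DF=(838201/800000 − 27/400·(0))/(1+27/400) = 1963/2000 ≈ 0.981500
step 2 [2y] swap r/1=47/3916: DF=(1 − 47/3916·(0.981500))/(1+47/3916) = 1953/2000 ≈ 0.976500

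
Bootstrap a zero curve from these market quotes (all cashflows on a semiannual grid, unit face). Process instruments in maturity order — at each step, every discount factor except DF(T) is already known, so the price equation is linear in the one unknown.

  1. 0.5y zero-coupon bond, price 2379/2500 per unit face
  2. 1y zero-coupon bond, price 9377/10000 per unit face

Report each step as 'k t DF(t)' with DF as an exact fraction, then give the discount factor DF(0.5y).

step 1 [0.5y] zero: DF = P = 2379/2500 ≈ 0.951600
step 2 [1y] zero: DF = P = 9377/10000 ≈ 0.937700

1 1/2 2379/2500
2 1 9377/10000
DF(0.5y) = 2379/2500 ≈ 0.951600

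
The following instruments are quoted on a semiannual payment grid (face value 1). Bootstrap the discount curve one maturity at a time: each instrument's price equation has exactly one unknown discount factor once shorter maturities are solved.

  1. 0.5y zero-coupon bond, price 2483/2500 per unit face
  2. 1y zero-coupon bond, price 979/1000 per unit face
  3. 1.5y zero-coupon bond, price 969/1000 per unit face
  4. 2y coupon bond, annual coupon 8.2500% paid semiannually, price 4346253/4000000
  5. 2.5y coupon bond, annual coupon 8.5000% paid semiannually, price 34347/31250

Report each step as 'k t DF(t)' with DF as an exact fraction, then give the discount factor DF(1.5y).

1 1/2 2483/2500
2 1 979/1000
3 3/2 969/1000
4 2 927/1000
5 5/2 4483/5000
DF(1.5y) = 969/1000 ≈ 0.969000

step 1 [0.5y] zero: DF = P = 2483/2500 ≈ 0.993200
step 2 [1y] zero: DF = P = 979/1000 ≈ 0.979000
step 3 [1.5y] zero: DF = P = 969/1000 ≈ 0.969000
step 4 [2y] bond c/2=33/800: DF=(4346253/4000000 − 33/800·(0.993200+0.979000+0.969000))/(1+33/800) = 927/1000 ≈ 0.927000
step 5 [2.5y] bond c/2=17/400: DF=(34347/31250 − 17/400·(0.993200+0.979000+0.969000+0.927000))/(1+17/400) = 4483/5000 ≈ 0.896600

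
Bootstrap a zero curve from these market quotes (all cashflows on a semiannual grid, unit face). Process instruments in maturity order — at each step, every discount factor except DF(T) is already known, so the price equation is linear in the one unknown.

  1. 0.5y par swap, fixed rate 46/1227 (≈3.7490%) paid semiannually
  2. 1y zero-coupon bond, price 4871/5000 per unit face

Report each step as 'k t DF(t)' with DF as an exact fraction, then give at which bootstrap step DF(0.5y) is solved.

step 1 [0.5y] swap r/2=23/1227: DF=(1 − 23/1227·(0))/(1+23/1227) = 1227/1250 ≈ 0.981600
step 2 [1y] zero: DF = P = 4871/5000 ≈ 0.974200

1 1/2 1227/1250
2 1 4871/5000
DF(0.5y) is solved at step 1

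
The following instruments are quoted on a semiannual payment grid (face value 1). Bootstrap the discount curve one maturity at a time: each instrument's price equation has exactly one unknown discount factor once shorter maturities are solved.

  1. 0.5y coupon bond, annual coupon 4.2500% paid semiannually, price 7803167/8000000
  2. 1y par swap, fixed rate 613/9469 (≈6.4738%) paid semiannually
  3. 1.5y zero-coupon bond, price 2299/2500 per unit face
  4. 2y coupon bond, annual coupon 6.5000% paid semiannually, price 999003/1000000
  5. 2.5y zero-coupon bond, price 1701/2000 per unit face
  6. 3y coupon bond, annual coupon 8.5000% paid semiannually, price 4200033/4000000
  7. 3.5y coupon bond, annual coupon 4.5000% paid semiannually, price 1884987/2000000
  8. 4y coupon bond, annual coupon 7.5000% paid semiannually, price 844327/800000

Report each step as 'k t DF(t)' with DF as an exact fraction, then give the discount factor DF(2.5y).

step 1 [0.5y] bond c/2=17/800: DF=(7803167/8000000 − 17/800·(0))/(1+17/800) = 9551/10000 ≈ 0.955100
step 2 [1y] swap r/2=613/18938: DF=(1 − 613/18938·(0.955100))/(1+613/18938) = 9387/10000 ≈ 0.938700
step 3 [1.5y] zero: DF = P = 2299/2500 ≈ 0.919600
step 4 [2y] bond c/2=13/400: DF=(999003/1000000 − 13/400·(0.955100+0.938700+0.919600))/(1+13/400) = 879/1000 ≈ 0.879000
step 5 [2.5y] zero: DF = P = 1701/2000 ≈ 0.850500
step 6 [3y] bond c/2=17/400: DF=(4200033/4000000 − 17/400·(0.955100+0.938700+0.919600+0.879000+0.850500))/(1+17/400) = 411/500 ≈ 0.822000
step 7 [3.5y] bond c/2=9/400: DF=(1884987/2000000 − 9/400·(0.955100+0.938700+0.919600+0.879000+0.850500+0.822000))/(1+9/400) = 8037/10000 ≈ 0.803700
step 8 [4y] bond c/2=3/80: DF=(844327/800000 − 3/80·(0.955100+0.938700+0.919600+0.879000+0.850500+0.822000+0.803700))/(1+3/80) = 7943/10000 ≈ 0.794300

1 1/2 9551/10000
2 1 9387/10000
3 3/2 2299/2500
4 2 879/1000
5 5/2 1701/2000
6 3 411/500
7 7/2 8037/10000
8 4 7943/10000
DF(2.5y) = 1701/2000 ≈ 0.850500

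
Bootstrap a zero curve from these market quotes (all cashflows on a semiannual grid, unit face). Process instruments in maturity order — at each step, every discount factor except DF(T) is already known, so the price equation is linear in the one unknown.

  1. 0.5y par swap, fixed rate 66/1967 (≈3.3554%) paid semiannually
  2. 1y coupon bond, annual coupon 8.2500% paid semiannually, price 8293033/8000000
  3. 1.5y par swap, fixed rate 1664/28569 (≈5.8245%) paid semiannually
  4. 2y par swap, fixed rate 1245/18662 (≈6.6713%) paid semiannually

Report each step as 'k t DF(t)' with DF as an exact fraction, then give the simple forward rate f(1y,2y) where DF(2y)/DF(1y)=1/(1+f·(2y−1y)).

step 1 [0.5y] swap r/2=33/1967: DF=(1 − 33/1967·(0))/(1+33/1967) = 1967/2000 ≈ 0.983500
step 2 [1y] bond c/2=33/800: DF=(8293033/8000000 − 33/800·(0.983500))/(1+33/800) = 4783/5000 ≈ 0.956600
step 3 [1.5y] swap r/2=832/28569: DF=(1 − 832/28569·(0.983500+0.956600))/(1+832/28569) = 573/625 ≈ 0.916800
step 4 [2y] swap r/2=1245/37324: DF=(1 − 1245/37324·(0.983500+0.956600+0.916800))/(1+1245/37324) = 1751/2000 ≈ 0.875500

1 1/2 1967/2000
2 1 4783/5000
3 3/2 573/625
4 2 1751/2000
f(1y,2y) = ((4783/5000)/(1751/2000) − 1)/(1) = 811/8755 ≈ 9.2633%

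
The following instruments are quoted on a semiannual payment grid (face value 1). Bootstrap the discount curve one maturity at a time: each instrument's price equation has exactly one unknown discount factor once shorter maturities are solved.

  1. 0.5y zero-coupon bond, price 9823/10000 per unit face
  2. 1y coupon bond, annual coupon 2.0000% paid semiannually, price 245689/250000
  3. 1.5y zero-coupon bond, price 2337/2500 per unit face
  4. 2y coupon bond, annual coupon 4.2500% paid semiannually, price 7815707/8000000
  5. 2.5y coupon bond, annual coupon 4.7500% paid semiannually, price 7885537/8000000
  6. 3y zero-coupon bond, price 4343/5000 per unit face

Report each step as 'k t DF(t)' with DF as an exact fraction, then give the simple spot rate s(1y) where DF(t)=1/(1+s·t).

1 1/2 9823/10000
2 1 9633/10000
3 3/2 2337/2500
4 2 8967/10000
5 5/2 547/625
6 3 4343/5000
s(1y) = (1/(9633/10000) − 1)/(1) = 367/9633 ≈ 3.8098%

step 1 [0.5y] zero: DF = P = 9823/10000 ≈ 0.982300
step 2 [1y] bond c/2=1/100: DF=(245689/250000 − 1/100·(0.982300))/(1+1/100) = 9633/10000 ≈ 0.963300
step 3 [1.5y] zero: DF = P = 2337/2500 ≈ 0.934800
step 4 [2y] bond c/2=17/800: DF=(7815707/8000000 − 17/800·(0.982300+0.963300+0.934800))/(1+17/800) = 8967/10000 ≈ 0.896700
step 5 [2.5y] bond c/2=19/800: DF=(7885537/8000000 − 19/800·(0.982300+0.963300+0.934800+0.896700))/(1+19/800) = 547/625 ≈ 0.875200
step 6 [3y] zero: DF = P = 4343/5000 ≈ 0.868600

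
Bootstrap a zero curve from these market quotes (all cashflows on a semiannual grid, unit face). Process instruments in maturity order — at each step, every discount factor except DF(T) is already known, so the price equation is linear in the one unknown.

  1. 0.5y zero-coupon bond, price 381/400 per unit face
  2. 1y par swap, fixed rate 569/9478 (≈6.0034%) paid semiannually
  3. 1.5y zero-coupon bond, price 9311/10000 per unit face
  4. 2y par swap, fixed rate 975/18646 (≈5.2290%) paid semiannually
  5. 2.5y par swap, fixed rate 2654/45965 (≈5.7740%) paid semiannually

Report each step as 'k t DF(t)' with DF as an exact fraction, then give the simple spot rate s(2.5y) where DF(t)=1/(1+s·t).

step 1 [0.5y] zero: DF = P = 381/400 ≈ 0.952500
step 2 [1y] swap r/2=569/18956: DF=(1 − 569/18956·(0.952500))/(1+569/18956) = 9431/10000 ≈ 0.943100
step 3 [1.5y] zero: DF = P = 9311/10000 ≈ 0.931100
step 4 [2y] swap r/2=975/37292: DF=(1 − 975/37292·(0.952500+0.943100+0.931100))/(1+975/37292) = 361/400 ≈ 0.902500
step 5 [2.5y] swap r/2=1327/45965: DF=(1 − 1327/45965·(0.952500+0.943100+0.931100+0.902500))/(1+1327/45965) = 8673/10000 ≈ 0.867300

1 1/2 381/400
2 1 9431/10000
3 3/2 9311/10000
4 2 361/400
5 5/2 8673/10000
s(2.5y) = (1/(8673/10000) − 1)/(5/2) = 2654/43365 ≈ 6.1201%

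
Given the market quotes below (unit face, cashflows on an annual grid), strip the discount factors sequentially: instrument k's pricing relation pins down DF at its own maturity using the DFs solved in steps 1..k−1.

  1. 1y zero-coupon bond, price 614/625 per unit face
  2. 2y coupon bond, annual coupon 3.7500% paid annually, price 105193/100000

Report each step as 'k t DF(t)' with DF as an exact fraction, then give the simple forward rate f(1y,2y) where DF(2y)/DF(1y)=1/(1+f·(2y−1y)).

1 1 614/625
2 2 1223/1250
f(1y,2y) = ((614/625)/(1223/1250) − 1)/(1) = 5/1223 ≈ 0.4088%

step 1 [1y] zero: DF = P = 614/625 ≈ 0.982400
step 2 [2y] bond c/1=3/80: DF=(105193/100000 − 3/80·(0.982400))/(1+3/80) = 1223/1250 ≈ 0.978400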